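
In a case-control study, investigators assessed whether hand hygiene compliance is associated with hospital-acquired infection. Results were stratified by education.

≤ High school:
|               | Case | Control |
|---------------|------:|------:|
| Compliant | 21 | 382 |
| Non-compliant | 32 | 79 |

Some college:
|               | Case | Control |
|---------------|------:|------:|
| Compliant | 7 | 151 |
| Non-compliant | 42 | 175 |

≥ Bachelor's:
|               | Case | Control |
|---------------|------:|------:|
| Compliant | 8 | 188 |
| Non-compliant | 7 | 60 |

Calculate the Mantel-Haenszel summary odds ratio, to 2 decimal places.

OR_MH = Σ(aᵢdᵢ/nᵢ) / Σ(bᵢcᵢ/nᵢ), where nᵢ is the stratum total.
Stratum 1 (≤ High school): n = 514; a·d/n = 21·79/514 = 3.2276; b·c/n = 382·32/514 = 23.7821
Stratum 2 (Some college): n = 375; a·d/n = 7·175/375 = 3.2667; b·c/n = 151·42/375 = 16.9120
Stratum 3 (≥ Bachelor's): n = 263; a·d/n = 8·60/263 = 1.8251; b·c/n = 188·7/263 = 5.0038
OR_MH = (3.2276 + 3.2667 + 1.8251) / (23.7821 + 16.9120 + 5.0038) = 8.3194 / 45.6979 = 0.18205

0.18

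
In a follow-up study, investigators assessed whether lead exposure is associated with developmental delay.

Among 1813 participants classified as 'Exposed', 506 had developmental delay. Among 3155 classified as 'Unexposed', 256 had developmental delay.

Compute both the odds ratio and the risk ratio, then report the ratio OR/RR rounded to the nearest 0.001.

1.275

From the description: a = 506, b = 1307, c = 256, d = 2899.
OR = (506·2899)/(1307·256) = 1466894/334592 = 4.38413
Risk in exposed = 506/1813 = 0.27910; risk in unexposed = 256/3155 = 0.08114; RR = 3.43963
OR/RR = 4.38413 / 3.43963 = 1.27459
The outcome is not rare, so the OR lies further from 1 than the RR.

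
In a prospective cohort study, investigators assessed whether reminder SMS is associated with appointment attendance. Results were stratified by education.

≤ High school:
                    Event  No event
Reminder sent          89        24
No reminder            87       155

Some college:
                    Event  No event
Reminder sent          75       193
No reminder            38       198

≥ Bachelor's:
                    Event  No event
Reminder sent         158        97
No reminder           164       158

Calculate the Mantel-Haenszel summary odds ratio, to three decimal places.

OR_MH = Σ(aᵢdᵢ/nᵢ) / Σ(bᵢcᵢ/nᵢ), where nᵢ is the stratum total.
Stratum 1 (≤ High school): n = 355; a·d/n = 89·155/355 = 38.8592; b·c/n = 24·87/355 = 5.8817
Stratum 2 (Some college): n = 504; a·d/n = 75·198/504 = 29.4643; b·c/n = 193·38/504 = 14.5516
Stratum 3 (≥ Bachelor's): n = 577; a·d/n = 158·158/577 = 43.2652; b·c/n = 97·164/577 = 27.5702
OR_MH = (38.8592 + 29.4643 + 43.2652) / (5.8817 + 14.5516 + 27.5702) = 111.5886 / 48.0035 = 2.32459

2.325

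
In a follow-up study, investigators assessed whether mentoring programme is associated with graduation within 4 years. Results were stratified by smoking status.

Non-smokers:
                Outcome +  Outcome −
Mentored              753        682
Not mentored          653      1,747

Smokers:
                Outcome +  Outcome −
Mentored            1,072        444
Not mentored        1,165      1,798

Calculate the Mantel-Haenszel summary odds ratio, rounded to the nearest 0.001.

OR_MH = Σ(aᵢdᵢ/nᵢ) / Σ(bᵢcᵢ/nᵢ), where nᵢ is the stratum total.
Stratum 1 (Non-smokers): n = 3835; a·d/n = 753·1747/3835 = 343.0224; b·c/n = 682·653/3835 = 116.1267
Stratum 2 (Smokers): n = 4479; a·d/n = 1072·1798/4479 = 430.3318; b·c/n = 444·1165/4479 = 115.4856
OR_MH = (343.0224 + 430.3318) / (116.1267 + 115.4856) = 773.3542 / 231.6123 = 3.33900

3.339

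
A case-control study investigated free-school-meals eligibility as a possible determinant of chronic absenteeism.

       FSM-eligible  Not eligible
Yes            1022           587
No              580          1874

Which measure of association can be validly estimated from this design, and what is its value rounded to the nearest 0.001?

Reading the table with exposure as columns: a = 1022 (FSM-eligible, case), b = 580 (FSM-eligible, non-case), c = 587 (Not eligible, case), d = 1874.
This is a case-control study: participants were sampled on outcome status, so risks in the source population cannot be estimated directly — relative risk is not valid here. The odds ratio is the appropriate measure.
OR = (a·d)/(b·c) = (1022 × 1874) / (580 × 587) = 1915228 / 340460 = 5.62541

5.625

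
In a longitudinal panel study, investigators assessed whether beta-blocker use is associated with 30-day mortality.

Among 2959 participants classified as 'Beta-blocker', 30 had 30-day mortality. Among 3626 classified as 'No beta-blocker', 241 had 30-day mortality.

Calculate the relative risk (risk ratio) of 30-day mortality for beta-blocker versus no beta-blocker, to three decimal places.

0.153

From the description: a = 30, b = 2929, c = 241, d = 3385.
Risk in exposed = 30/2959 = 0.01014; risk in unexposed = 241/3626 = 0.06646.
RR = 0.01014 / 0.06646 = 0.15254
The risk is 85% lower among the exposed than among the unexposed.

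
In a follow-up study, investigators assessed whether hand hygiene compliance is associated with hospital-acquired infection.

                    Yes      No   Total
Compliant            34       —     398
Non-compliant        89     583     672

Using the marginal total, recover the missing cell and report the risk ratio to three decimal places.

0.645

The missing cell is in the exposed row: 398 − 34 = 364.
So a = 34, b = 364, c = 89, d = 583.
RR = [a/(a+b)] / [c/(c+d)] = (34/398) / (89/672) = 0.08543/0.13244 = 0.64502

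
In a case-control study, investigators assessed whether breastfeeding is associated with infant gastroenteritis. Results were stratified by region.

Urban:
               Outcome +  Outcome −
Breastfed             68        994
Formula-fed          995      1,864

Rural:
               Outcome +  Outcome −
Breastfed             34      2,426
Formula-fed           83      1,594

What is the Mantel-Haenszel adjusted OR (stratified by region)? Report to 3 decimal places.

OR_MH = Σ(aᵢdᵢ/nᵢ) / Σ(bᵢcᵢ/nᵢ), where nᵢ is the stratum total.
Stratum 1 (Urban): n = 3921; a·d/n = 68·1864/3921 = 32.3264; b·c/n = 994·995/3921 = 252.2392
Stratum 2 (Rural): n = 4137; a·d/n = 34·1594/4137 = 13.1003; b·c/n = 2426·83/4137 = 48.6725
OR_MH = (32.3264 + 13.1003) / (252.2392 + 48.6725) = 45.4268 / 300.9117 = 0.15096

0.151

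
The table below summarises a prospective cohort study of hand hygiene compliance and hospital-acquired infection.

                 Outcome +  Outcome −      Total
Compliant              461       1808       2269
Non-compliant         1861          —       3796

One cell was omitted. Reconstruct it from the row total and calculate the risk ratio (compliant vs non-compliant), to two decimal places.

0.41

The missing cell is in the unexposed row: 3796 − 1861 = 1935.
So a = 461, b = 1808, c = 1861, d = 1935.
RR = [a/(a+b)] / [c/(c+d)] = (461/2269) / (1861/3796) = 0.20317/0.49025 = 0.41443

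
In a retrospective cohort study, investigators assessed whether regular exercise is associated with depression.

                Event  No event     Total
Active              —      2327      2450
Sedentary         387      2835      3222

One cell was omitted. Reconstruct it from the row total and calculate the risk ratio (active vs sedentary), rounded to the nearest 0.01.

The missing cell is in the exposed row: 2450 − 2327 = 123.
So a = 123, b = 2327, c = 387, d = 2835.
RR = [a/(a+b)] / [c/(c+d)] = (123/2450) / (387/3222) = 0.05020/0.12011 = 0.41798

0.42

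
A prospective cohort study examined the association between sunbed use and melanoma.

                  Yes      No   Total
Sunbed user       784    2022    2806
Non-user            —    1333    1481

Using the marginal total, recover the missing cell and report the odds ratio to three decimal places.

The missing cell is in the unexposed row: 1481 − 1333 = 148.
So a = 784, b = 2022, c = 148, d = 1333.
OR = (a·d)/(b·c) = (784 × 1333) / (2022 × 148) = 1045072 / 299256 = 3.49223

3.492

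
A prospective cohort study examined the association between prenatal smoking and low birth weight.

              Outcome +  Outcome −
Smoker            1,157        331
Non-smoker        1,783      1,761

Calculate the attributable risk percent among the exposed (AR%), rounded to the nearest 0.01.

Cells: a = 1157, b = 331, c = 1783, d = 1761.
Risk in exposed = 1157/1488 = 0.77755; risk in unexposed = 1783/3544 = 0.50310.
RR = 0.77755/0.50310 = 1.54551
AR% = (RR − 1)/RR × 100 = (1.54551 − 1)/1.54551 × 100 = 35.2966%

35.30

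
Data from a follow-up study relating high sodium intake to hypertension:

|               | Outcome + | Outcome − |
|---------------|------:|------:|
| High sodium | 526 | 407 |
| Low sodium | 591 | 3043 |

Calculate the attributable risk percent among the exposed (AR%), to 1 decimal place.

71.2

Cells: a = 526, b = 407, c = 591, d = 3043.
Risk in exposed = 526/933 = 0.56377; risk in unexposed = 591/3634 = 0.16263.
RR = 0.56377/0.16263 = 3.46658
AR% = (RR − 1)/RR × 100 = (3.46658 − 1)/3.46658 × 100 = 71.1531%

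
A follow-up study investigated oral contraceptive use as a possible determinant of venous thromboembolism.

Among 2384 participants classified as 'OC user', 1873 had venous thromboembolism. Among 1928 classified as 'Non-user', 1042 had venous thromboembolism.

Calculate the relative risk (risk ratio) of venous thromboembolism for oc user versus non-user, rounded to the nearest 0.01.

1.45

From the description: a = 1873, b = 511, c = 1042, d = 886.
Risk in exposed = 1873/2384 = 0.78565; risk in unexposed = 1042/1928 = 0.54046.
RR = 0.78565 / 0.54046 = 1.45369
The risk among the exposed is 1.45 times that among the unexposed.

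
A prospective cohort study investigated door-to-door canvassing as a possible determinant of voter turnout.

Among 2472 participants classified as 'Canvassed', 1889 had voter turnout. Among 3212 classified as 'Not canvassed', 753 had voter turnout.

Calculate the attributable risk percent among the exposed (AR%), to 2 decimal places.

69.32

From the description: a = 1889, b = 583, c = 753, d = 2459.
Risk in exposed = 1889/2472 = 0.76416; risk in unexposed = 753/3212 = 0.23443.
RR = 0.76416/0.23443 = 3.25960
AR% = (RR − 1)/RR × 100 = (3.25960 − 1)/3.25960 × 100 = 69.3214%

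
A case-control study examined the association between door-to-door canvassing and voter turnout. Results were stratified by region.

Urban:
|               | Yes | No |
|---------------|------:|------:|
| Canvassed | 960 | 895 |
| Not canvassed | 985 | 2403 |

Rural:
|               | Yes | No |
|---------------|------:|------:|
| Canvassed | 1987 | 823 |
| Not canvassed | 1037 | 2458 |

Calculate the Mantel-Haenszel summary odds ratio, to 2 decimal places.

4.00

OR_MH = Σ(aᵢdᵢ/nᵢ) / Σ(bᵢcᵢ/nᵢ), where nᵢ is the stratum total.
Stratum 1 (Urban): n = 5243; a·d/n = 960·2403/5243 = 439.9924; b·c/n = 895·985/5243 = 168.1432
Stratum 2 (Rural): n = 6305; a·d/n = 1987·2458/6305 = 774.6306; b·c/n = 823·1037/6305 = 135.3610
OR_MH = (439.9924 + 774.6306) / (168.1432 + 135.3610) = 1214.6230 / 303.5042 = 4.00200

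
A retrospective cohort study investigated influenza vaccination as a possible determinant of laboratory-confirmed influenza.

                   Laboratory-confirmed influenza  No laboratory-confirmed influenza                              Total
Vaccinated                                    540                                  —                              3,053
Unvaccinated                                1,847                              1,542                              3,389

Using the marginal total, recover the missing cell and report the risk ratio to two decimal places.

The missing cell is in the exposed row: 3053 − 540 = 2513.
So a = 540, b = 2513, c = 1847, d = 1542.
RR = [a/(a+b)] / [c/(c+d)] = (540/3053) / (1847/3389) = 0.17688/0.54500 = 0.32454

0.32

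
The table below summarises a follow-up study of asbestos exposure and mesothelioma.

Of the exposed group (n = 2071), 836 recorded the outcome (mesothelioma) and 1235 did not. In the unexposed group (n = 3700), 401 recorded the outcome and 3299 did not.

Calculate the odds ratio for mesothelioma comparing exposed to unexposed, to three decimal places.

From the description: a = 836, b = 1235, c = 401, d = 3299.
OR = (a·d)/(b·c) = (836 × 3299) / (1235 × 401) = 2757964 / 495235 = 5.56900
The odds of mesothelioma are about 5.57 times as high in the exposed group.

5.569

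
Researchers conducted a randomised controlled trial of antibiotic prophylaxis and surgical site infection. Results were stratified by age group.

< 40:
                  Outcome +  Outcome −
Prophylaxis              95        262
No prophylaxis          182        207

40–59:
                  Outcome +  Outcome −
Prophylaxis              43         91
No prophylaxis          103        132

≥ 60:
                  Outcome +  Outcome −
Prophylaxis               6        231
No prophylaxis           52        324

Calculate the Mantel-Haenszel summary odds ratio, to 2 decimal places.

OR_MH = Σ(aᵢdᵢ/nᵢ) / Σ(bᵢcᵢ/nᵢ), where nᵢ is the stratum total.
Stratum 1 (< 40): n = 746; a·d/n = 95·207/746 = 26.3606; b·c/n = 262·182/746 = 63.9196
Stratum 2 (40–59): n = 369; a·d/n = 43·132/369 = 15.3821; b·c/n = 91·103/369 = 25.4011
Stratum 3 (≥ 60): n = 613; a·d/n = 6·324/613 = 3.1713; b·c/n = 231·52/613 = 19.5954
OR_MH = (26.3606 + 15.3821 + 3.1713) / (63.9196 + 25.4011 + 19.5954) = 44.9140 / 108.9161 = 0.41237

0.41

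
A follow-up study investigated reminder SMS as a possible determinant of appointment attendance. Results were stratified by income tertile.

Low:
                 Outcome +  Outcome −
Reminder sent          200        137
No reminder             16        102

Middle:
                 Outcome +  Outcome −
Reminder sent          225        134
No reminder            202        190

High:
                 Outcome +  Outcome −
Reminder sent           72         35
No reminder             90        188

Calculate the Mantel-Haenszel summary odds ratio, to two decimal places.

2.79

OR_MH = Σ(aᵢdᵢ/nᵢ) / Σ(bᵢcᵢ/nᵢ), where nᵢ is the stratum total.
Stratum 1 (Low): n = 455; a·d/n = 200·102/455 = 44.8352; b·c/n = 137·16/455 = 4.8176
Stratum 2 (Middle): n = 751; a·d/n = 225·190/751 = 56.9241; b·c/n = 134·202/751 = 36.0426
Stratum 3 (High): n = 385; a·d/n = 72·188/385 = 35.1584; b·c/n = 35·90/385 = 8.1818
OR_MH = (44.8352 + 56.9241 + 35.1584) / (4.8176 + 36.0426 + 8.1818) = 136.9177 / 49.0420 = 2.79185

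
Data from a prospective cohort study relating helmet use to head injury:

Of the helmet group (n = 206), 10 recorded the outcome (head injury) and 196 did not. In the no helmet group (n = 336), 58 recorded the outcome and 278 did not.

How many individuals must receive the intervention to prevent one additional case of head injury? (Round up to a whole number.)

9

Risk in treated group = 10/206 = 0.04854; risk in control = 58/336 = 0.17262.
Absolute risk reduction = 0.17262 − 0.04854 = 0.12408
NNT = 1 / ARR = 1 / 0.12408 = 8.060 → round up → 9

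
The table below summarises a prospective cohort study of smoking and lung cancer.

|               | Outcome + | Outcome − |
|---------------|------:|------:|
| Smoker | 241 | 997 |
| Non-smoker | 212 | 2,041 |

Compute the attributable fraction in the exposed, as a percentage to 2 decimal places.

Cells: a = 241, b = 997, c = 212, d = 2041.
Risk in exposed = 241/1238 = 0.19467; risk in unexposed = 212/2253 = 0.09410.
RR = 0.19467/0.09410 = 2.06882
AR% = (RR − 1)/RR × 100 = (2.06882 − 1)/2.06882 × 100 = 51.6632%

51.66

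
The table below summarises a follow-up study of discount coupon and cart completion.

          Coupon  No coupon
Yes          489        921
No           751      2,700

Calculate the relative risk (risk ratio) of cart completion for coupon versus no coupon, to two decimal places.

Reading the table with exposure as columns: a = 489 (Coupon, case), b = 751 (Coupon, non-case), c = 921 (No coupon, case), d = 2700.
Risk in exposed = 489/1240 = 0.39435; risk in unexposed = 921/3621 = 0.25435.
RR = 0.39435 / 0.25435 = 1.55044
The risk among the exposed is 1.55 times that among the unexposed.

1.55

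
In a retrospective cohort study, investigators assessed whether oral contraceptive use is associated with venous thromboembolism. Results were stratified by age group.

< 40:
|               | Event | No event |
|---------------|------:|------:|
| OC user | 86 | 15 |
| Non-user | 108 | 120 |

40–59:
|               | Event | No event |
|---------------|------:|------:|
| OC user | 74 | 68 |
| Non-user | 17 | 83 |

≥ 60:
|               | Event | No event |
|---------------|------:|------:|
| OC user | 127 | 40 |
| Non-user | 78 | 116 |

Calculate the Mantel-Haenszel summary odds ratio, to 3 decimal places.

OR_MH = Σ(aᵢdᵢ/nᵢ) / Σ(bᵢcᵢ/nᵢ), where nᵢ is the stratum total.
Stratum 1 (< 40): n = 329; a·d/n = 86·120/329 = 31.3678; b·c/n = 15·108/329 = 4.9240
Stratum 2 (40–59): n = 242; a·d/n = 74·83/242 = 25.3802; b·c/n = 68·17/242 = 4.7769
Stratum 3 (≥ 60): n = 361; a·d/n = 127·116/361 = 40.8089; b·c/n = 40·78/361 = 8.6427
OR_MH = (31.3678 + 25.3802 + 40.8089) / (4.9240 + 4.7769 + 8.6427) = 97.5568 / 18.3435 = 5.31832

5.318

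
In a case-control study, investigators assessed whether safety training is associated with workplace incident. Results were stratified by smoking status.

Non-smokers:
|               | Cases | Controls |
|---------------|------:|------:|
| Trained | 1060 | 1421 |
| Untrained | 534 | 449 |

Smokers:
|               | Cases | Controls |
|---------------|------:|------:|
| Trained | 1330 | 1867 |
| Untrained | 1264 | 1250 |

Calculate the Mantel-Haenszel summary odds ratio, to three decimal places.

OR_MH = Σ(aᵢdᵢ/nᵢ) / Σ(bᵢcᵢ/nᵢ), where nᵢ is the stratum total.
Stratum 1 (Non-smokers): n = 3464; a·d/n = 1060·449/3464 = 137.3961; b·c/n = 1421·534/3464 = 219.0572
Stratum 2 (Smokers): n = 5711; a·d/n = 1330·1250/5711 = 291.1049; b·c/n = 1867·1264/5711 = 413.2180
OR_MH = (137.3961 + 291.1049) / (219.0572 + 413.2180) = 428.5010 / 632.2752 = 0.67771

0.678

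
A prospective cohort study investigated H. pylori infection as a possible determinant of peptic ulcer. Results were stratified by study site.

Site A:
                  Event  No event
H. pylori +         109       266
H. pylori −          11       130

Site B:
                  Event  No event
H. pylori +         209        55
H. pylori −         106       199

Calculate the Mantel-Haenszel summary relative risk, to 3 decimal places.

RR_MH = Σ(aᵢ·n₀ᵢ/nᵢ) / Σ(cᵢ·n₁ᵢ/nᵢ), with n₁ᵢ = aᵢ+bᵢ (exposed), n₀ᵢ = cᵢ+dᵢ (unexposed), nᵢ = n₁ᵢ+n₀ᵢ.
Stratum 1 (Site A): n₁ = 375, n₀ = 141, n = 516; a·n₀/n = 109·141/516 = 29.7849; c·n₁/n = 11·375/516 = 7.9942
Stratum 2 (Site B): n₁ = 264, n₀ = 305, n = 569; a·n₀/n = 209·305/569 = 112.0299; c·n₁/n = 106·264/569 = 49.1810
RR_MH = (29.7849 + 112.0299) / (7.9942 + 49.1810) = 141.8148 / 57.1752 = 2.48035

2.480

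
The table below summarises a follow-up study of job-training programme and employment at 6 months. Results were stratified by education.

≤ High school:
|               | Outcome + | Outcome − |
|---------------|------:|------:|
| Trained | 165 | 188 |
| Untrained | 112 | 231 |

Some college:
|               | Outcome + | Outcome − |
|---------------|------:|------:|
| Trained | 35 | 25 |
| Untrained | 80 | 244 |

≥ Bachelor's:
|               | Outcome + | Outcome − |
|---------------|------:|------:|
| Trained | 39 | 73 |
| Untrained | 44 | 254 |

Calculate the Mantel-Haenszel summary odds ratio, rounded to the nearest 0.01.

OR_MH = Σ(aᵢdᵢ/nᵢ) / Σ(bᵢcᵢ/nᵢ), where nᵢ is the stratum total.
Stratum 1 (≤ High school): n = 696; a·d/n = 165·231/696 = 54.7629; b·c/n = 188·112/696 = 30.2529
Stratum 2 (Some college): n = 384; a·d/n = 35·244/384 = 22.2396; b·c/n = 25·80/384 = 5.2083
Stratum 3 (≥ Bachelor's): n = 410; a·d/n = 39·254/410 = 24.1610; b·c/n = 73·44/410 = 7.8341
OR_MH = (54.7629 + 22.2396 + 24.1610) / (30.2529 + 5.2083 + 7.8341) = 101.1635 / 43.2954 = 2.33659

2.34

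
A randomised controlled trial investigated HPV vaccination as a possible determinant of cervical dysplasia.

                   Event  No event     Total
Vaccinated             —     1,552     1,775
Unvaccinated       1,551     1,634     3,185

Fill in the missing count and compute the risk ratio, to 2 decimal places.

The missing cell is in the exposed row: 1775 − 1552 = 223.
So a = 223, b = 1552, c = 1551, d = 1634.
RR = [a/(a+b)] / [c/(c+d)] = (223/1775) / (1551/3185) = 0.12563/0.48697 = 0.25799

0.26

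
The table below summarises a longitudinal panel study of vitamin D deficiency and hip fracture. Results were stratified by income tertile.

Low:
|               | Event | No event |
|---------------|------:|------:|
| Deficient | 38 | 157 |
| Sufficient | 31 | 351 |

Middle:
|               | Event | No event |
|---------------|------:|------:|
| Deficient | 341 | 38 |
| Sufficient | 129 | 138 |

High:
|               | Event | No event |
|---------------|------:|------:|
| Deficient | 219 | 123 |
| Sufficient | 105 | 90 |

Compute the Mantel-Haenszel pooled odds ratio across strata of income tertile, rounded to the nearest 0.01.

OR_MH = Σ(aᵢdᵢ/nᵢ) / Σ(bᵢcᵢ/nᵢ), where nᵢ is the stratum total.
Stratum 1 (Low): n = 577; a·d/n = 38·351/577 = 23.1161; b·c/n = 157·31/577 = 8.4350
Stratum 2 (Middle): n = 646; a·d/n = 341·138/646 = 72.8452; b·c/n = 38·129/646 = 7.5882
Stratum 3 (High): n = 537; a·d/n = 219·90/537 = 36.7039; b·c/n = 123·105/537 = 24.0503
OR_MH = (23.1161 + 72.8452 + 36.7039) / (8.4350 + 7.5882 + 24.0503) = 132.6652 / 40.0735 = 3.31055

3.31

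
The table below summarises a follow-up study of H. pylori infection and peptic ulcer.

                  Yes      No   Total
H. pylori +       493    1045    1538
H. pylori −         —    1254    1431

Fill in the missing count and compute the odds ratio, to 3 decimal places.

3.342

The missing cell is in the unexposed row: 1431 − 1254 = 177.
So a = 493, b = 1045, c = 177, d = 1254.
OR = (a·d)/(b·c) = (493 × 1254) / (1045 × 177) = 618222 / 184965 = 3.34237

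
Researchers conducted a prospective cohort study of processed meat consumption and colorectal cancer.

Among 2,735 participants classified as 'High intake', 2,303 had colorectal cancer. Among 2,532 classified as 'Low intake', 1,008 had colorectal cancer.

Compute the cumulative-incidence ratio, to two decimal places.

From the description: a = 2303, b = 432, c = 1008, d = 1524.
Risk in exposed = 2303/2735 = 0.84205; risk in unexposed = 1008/2532 = 0.39810.
RR = 0.84205 / 0.39810 = 2.11514
The risk among the exposed is 2.12 times that among the unexposed.

2.12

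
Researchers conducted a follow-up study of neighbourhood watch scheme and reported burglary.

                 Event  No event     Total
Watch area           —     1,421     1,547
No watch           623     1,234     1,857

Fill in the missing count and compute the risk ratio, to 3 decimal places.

0.243

The missing cell is in the exposed row: 1547 − 1421 = 126.
So a = 126, b = 1421, c = 623, d = 1234.
RR = [a/(a+b)] / [c/(c+d)] = (126/1547) / (623/1857) = 0.08145/0.33549 = 0.24278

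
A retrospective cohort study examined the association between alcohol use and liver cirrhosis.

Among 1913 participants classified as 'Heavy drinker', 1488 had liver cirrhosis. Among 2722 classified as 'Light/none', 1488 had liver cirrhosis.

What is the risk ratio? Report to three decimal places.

From the description: a = 1488, b = 425, c = 1488, d = 1234.
Risk in exposed = 1488/1913 = 0.77784; risk in unexposed = 1488/2722 = 0.54666.
RR = 0.77784 / 0.54666 = 1.42290
The risk among the exposed is 1.42 times that among the unexposed.

1.423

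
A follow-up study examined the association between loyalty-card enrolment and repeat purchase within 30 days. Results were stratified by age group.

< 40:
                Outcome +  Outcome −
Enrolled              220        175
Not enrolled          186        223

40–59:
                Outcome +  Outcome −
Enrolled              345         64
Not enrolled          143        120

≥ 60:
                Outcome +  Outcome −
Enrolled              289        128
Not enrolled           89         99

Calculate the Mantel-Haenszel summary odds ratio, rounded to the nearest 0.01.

2.33

OR_MH = Σ(aᵢdᵢ/nᵢ) / Σ(bᵢcᵢ/nᵢ), where nᵢ is the stratum total.
Stratum 1 (< 40): n = 804; a·d/n = 220·223/804 = 61.0199; b·c/n = 175·186/804 = 40.4851
Stratum 2 (40–59): n = 672; a·d/n = 345·120/672 = 61.6071; b·c/n = 64·143/672 = 13.6190
Stratum 3 (≥ 60): n = 605; a·d/n = 289·99/605 = 47.2909; b·c/n = 128·89/605 = 18.8298
OR_MH = (61.0199 + 61.6071 + 47.2909) / (40.4851 + 13.6190 + 18.8298) = 169.9180 / 72.9339 = 2.32975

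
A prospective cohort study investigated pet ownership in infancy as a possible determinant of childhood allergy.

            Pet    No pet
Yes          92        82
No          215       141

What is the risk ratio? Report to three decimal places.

Reading the table with exposure as columns: a = 92 (Pet, case), b = 215 (Pet, non-case), c = 82 (No pet, case), d = 141.
Risk in exposed = 92/307 = 0.29967; risk in unexposed = 82/223 = 0.36771.
RR = 0.29967 / 0.36771 = 0.81497
The risk is 19% lower among the exposed than among the unexposed.

0.815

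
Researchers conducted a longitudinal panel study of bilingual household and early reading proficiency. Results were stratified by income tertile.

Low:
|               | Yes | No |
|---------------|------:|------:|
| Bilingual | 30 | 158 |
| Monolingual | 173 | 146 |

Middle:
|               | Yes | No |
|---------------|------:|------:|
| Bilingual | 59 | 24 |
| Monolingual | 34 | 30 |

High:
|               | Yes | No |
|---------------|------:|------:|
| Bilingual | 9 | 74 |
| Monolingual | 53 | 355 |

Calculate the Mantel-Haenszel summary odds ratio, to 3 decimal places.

0.403

OR_MH = Σ(aᵢdᵢ/nᵢ) / Σ(bᵢcᵢ/nᵢ), where nᵢ is the stratum total.
Stratum 1 (Low): n = 507; a·d/n = 30·146/507 = 8.6391; b·c/n = 158·173/507 = 53.9132
Stratum 2 (Middle): n = 147; a·d/n = 59·30/147 = 12.0408; b·c/n = 24·34/147 = 5.5510
Stratum 3 (High): n = 491; a·d/n = 9·355/491 = 6.5071; b·c/n = 74·53/491 = 7.9878
OR_MH = (8.6391 + 12.0408 + 6.5071) / (53.9132 + 5.5510 + 7.9878) = 27.1870 / 67.4520 = 0.40306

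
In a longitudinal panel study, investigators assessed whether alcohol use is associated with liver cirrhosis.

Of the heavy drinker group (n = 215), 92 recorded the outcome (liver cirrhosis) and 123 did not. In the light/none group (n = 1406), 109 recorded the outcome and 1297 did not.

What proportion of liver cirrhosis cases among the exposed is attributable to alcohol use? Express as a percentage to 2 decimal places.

81.88

From the description: a = 92, b = 123, c = 109, d = 1297.
Risk in exposed = 92/215 = 0.42791; risk in unexposed = 109/1406 = 0.07752.
RR = 0.42791/0.07752 = 5.51961
AR% = (RR − 1)/RR × 100 = (5.51961 − 1)/5.51961 × 100 = 81.8828%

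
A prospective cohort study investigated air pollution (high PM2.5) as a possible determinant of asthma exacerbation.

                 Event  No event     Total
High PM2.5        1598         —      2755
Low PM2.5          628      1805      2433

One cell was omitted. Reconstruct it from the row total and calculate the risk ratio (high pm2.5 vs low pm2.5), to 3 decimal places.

The missing cell is in the exposed row: 2755 − 1598 = 1157.
So a = 1598, b = 1157, c = 628, d = 1805.
RR = [a/(a+b)] / [c/(c+d)] = (1598/2755) / (628/2433) = 0.58004/0.25812 = 2.24718

2.247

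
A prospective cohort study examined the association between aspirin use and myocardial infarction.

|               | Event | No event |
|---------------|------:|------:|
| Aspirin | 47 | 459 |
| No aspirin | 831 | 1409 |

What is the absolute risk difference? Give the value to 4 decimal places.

-0.2781

Cells: a = 47, b = 459, c = 831, d = 1409.
Risk in exposed = 47/506 = 0.092885; risk in unexposed = 831/2240 = 0.370982.
Risk difference = 0.092885 − 0.370982 = -0.278097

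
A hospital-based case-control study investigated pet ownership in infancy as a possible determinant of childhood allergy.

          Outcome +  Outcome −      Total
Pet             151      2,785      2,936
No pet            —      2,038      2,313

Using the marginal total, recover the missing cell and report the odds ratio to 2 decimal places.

The missing cell is in the unexposed row: 2313 − 2038 = 275.
So a = 151, b = 2785, c = 275, d = 2038.
OR = (a·d)/(b·c) = (151 × 2038) / (2785 × 275) = 307738 / 765875 = 0.40181

0.40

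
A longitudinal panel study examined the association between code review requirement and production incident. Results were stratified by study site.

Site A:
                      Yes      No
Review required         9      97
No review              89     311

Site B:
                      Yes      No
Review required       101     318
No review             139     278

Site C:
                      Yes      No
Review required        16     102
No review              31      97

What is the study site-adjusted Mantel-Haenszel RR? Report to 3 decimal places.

RR_MH = Σ(aᵢ·n₀ᵢ/nᵢ) / Σ(cᵢ·n₁ᵢ/nᵢ), with n₁ᵢ = aᵢ+bᵢ (exposed), n₀ᵢ = cᵢ+dᵢ (unexposed), nᵢ = n₁ᵢ+n₀ᵢ.
Stratum 1 (Site A): n₁ = 106, n₀ = 400, n = 506; a·n₀/n = 9·400/506 = 7.1146; c·n₁/n = 89·106/506 = 18.6443
Stratum 2 (Site B): n₁ = 419, n₀ = 417, n = 836; a·n₀/n = 101·417/836 = 50.3792; c·n₁/n = 139·419/836 = 69.6663
Stratum 3 (Site C): n₁ = 118, n₀ = 128, n = 246; a·n₀/n = 16·128/246 = 8.3252; c·n₁/n = 31·118/246 = 14.8699
RR_MH = (7.1146 + 50.3792 + 8.3252) / (18.6443 + 69.6663 + 14.8699) = 65.8190 / 103.1805 = 0.63790

0.638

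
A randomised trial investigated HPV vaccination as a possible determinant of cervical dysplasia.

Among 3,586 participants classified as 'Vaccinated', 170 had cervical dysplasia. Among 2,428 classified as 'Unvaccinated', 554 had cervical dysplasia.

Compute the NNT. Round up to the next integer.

6

Risk in treated group = 170/3586 = 0.04741; risk in control = 554/2428 = 0.22817.
Absolute risk reduction = 0.22817 − 0.04741 = 0.18076
NNT = 1 / ARR = 1 / 0.18076 = 5.532 → round up → 6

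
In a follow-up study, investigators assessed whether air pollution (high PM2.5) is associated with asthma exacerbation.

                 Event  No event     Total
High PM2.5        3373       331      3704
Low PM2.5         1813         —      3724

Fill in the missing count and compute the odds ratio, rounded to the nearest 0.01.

The missing cell is in the unexposed row: 3724 − 1813 = 1911.
So a = 3373, b = 331, c = 1813, d = 1911.
OR = (a·d)/(b·c) = (3373 × 1911) / (331 × 1813) = 6445803 / 600103 = 10.74116

10.74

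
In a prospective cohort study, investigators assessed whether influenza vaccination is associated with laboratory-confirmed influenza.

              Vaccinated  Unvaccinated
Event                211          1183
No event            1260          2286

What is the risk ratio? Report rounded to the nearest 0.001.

0.421

Reading the table with exposure as columns: a = 211 (Vaccinated, case), b = 1260 (Vaccinated, non-case), c = 1183 (Unvaccinated, case), d = 2286.
Risk in exposed = 211/1471 = 0.14344; risk in unexposed = 1183/3469 = 0.34102.
RR = 0.14344 / 0.34102 = 0.42062
The risk is 58% lower among the exposed than among the unexposed.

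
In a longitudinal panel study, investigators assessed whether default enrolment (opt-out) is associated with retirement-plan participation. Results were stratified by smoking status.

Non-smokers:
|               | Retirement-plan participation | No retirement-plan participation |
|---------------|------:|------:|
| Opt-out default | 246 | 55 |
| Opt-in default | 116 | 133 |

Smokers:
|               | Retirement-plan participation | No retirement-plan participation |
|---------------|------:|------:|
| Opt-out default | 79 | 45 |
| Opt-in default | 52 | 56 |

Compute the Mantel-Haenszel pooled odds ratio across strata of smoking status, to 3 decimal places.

3.622

OR_MH = Σ(aᵢdᵢ/nᵢ) / Σ(bᵢcᵢ/nᵢ), where nᵢ is the stratum total.
Stratum 1 (Non-smokers): n = 550; a·d/n = 246·133/550 = 59.4873; b·c/n = 55·116/550 = 11.6000
Stratum 2 (Smokers): n = 232; a·d/n = 79·56/232 = 19.0690; b·c/n = 45·52/232 = 10.0862
OR_MH = (59.4873 + 19.0690) / (11.6000 + 10.0862) = 78.5562 / 21.6862 = 3.62241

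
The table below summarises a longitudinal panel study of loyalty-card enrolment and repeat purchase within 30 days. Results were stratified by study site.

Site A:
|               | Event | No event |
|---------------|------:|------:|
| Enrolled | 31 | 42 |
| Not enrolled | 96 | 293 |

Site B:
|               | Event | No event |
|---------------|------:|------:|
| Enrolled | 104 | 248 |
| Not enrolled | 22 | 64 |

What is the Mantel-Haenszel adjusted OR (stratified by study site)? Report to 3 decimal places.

OR_MH = Σ(aᵢdᵢ/nᵢ) / Σ(bᵢcᵢ/nᵢ), where nᵢ is the stratum total.
Stratum 1 (Site A): n = 462; a·d/n = 31·293/462 = 19.6602; b·c/n = 42·96/462 = 8.7273
Stratum 2 (Site B): n = 438; a·d/n = 104·64/438 = 15.1963; b·c/n = 248·22/438 = 12.4566
OR_MH = (19.6602 + 15.1963) / (8.7273 + 12.4566) = 34.8565 / 21.1839 = 1.64543

1.645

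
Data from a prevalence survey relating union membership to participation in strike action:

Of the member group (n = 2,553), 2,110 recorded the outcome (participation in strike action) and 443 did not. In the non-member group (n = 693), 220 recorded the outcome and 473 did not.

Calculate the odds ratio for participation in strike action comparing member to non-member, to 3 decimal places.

10.240

From the description: a = 2110, b = 443, c = 220, d = 473.
OR = (a·d)/(b·c) = (2110 × 473) / (443 × 220) = 998030 / 97460 = 10.24041
The odds of participation in strike action are about 10.24 times as high in the member group.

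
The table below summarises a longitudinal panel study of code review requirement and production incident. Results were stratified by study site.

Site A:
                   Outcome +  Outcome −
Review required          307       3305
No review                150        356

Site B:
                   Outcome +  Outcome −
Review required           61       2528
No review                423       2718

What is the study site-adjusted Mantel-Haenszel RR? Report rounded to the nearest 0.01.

0.22

RR_MH = Σ(aᵢ·n₀ᵢ/nᵢ) / Σ(cᵢ·n₁ᵢ/nᵢ), with n₁ᵢ = aᵢ+bᵢ (exposed), n₀ᵢ = cᵢ+dᵢ (unexposed), nᵢ = n₁ᵢ+n₀ᵢ.
Stratum 1 (Site A): n₁ = 3612, n₀ = 506, n = 4118; a·n₀/n = 307·506/4118 = 37.7227; c·n₁/n = 150·3612/4118 = 131.5687
Stratum 2 (Site B): n₁ = 2589, n₀ = 3141, n = 5730; a·n₀/n = 61·3141/5730 = 33.4382; c·n₁/n = 423·2589/5730 = 191.1251
RR_MH = (37.7227 + 33.4382) / (131.5687 + 191.1251) = 71.1609 / 322.6939 = 0.22052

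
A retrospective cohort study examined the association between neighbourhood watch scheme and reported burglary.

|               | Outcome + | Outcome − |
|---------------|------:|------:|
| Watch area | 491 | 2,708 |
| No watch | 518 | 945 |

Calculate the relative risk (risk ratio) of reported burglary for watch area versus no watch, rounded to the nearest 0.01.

Cells: a = 491, b = 2708, c = 518, d = 945.
Risk in exposed = 491/3199 = 0.15349; risk in unexposed = 518/1463 = 0.35407.
RR = 0.15349 / 0.35407 = 0.43349
The risk is 57% lower among the exposed than among the unexposed.

0.43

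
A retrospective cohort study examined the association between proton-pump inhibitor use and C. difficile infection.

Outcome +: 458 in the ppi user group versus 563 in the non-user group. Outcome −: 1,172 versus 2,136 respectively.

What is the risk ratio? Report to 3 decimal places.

From the description: a = 458, b = 1172, c = 563, d = 2136.
Risk in exposed = 458/1630 = 0.28098; risk in unexposed = 563/2699 = 0.20860.
RR = 0.28098 / 0.20860 = 1.34701
The risk among the exposed is 1.35 times that among the unexposed.

1.347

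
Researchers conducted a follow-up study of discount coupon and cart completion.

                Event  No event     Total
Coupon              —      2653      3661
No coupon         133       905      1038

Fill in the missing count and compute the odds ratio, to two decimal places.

2.59

The missing cell is in the exposed row: 3661 − 2653 = 1008.
So a = 1008, b = 2653, c = 133, d = 905.
OR = (a·d)/(b·c) = (1008 × 905) / (2653 × 133) = 912240 / 352849 = 2.58536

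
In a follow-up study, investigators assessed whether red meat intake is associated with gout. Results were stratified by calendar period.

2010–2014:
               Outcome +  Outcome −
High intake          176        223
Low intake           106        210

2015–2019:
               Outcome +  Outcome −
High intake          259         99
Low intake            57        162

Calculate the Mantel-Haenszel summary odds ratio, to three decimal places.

2.904

OR_MH = Σ(aᵢdᵢ/nᵢ) / Σ(bᵢcᵢ/nᵢ), where nᵢ is the stratum total.
Stratum 1 (2010–2014): n = 715; a·d/n = 176·210/715 = 51.6923; b·c/n = 223·106/715 = 33.0601
Stratum 2 (2015–2019): n = 577; a·d/n = 259·162/577 = 72.7175; b·c/n = 99·57/577 = 9.7799
OR_MH = (51.6923 + 72.7175) / (33.0601 + 9.7799) = 124.4098 / 42.8400 = 2.90405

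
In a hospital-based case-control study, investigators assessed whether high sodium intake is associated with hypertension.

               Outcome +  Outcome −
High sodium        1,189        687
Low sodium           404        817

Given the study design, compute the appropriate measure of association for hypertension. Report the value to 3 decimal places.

Cells: a = 1189, b = 687, c = 404, d = 817.
This is a hospital-based case-control study: participants were sampled on outcome status, so risks in the source population cannot be estimated directly — relative risk is not valid here. The odds ratio is the appropriate measure.
OR = (a·d)/(b·c) = (1189 × 817) / (687 × 404) = 971413 / 277548 = 3.49998

3.500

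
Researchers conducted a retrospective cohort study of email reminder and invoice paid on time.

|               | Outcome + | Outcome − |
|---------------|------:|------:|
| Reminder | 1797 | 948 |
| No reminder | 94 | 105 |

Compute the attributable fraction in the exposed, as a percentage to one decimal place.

Cells: a = 1797, b = 948, c = 94, d = 105.
Risk in exposed = 1797/2745 = 0.65464; risk in unexposed = 94/199 = 0.47236.
RR = 0.65464/0.47236 = 1.38590
AR% = (RR − 1)/RR × 100 = (1.38590 − 1)/1.38590 × 100 = 27.8446%

27.8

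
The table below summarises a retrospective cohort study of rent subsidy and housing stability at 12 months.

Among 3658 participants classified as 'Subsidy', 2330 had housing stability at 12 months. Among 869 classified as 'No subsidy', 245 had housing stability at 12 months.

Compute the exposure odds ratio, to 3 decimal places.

From the description: a = 2330, b = 1328, c = 245, d = 624.
OR = (a·d)/(b·c) = (2330 × 624) / (1328 × 245) = 1453920 / 325360 = 4.46865
The odds of housing stability at 12 months are about 4.47 times as high in the subsidy group.

4.469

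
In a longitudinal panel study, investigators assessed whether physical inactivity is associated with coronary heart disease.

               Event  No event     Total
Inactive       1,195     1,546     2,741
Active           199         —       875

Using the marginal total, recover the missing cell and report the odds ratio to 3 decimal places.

2.626

The missing cell is in the unexposed row: 875 − 199 = 676.
So a = 1195, b = 1546, c = 199, d = 676.
OR = (a·d)/(b·c) = (1195 × 676) / (1546 × 199) = 807820 / 307654 = 2.62574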